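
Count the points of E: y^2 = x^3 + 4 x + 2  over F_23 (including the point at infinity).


For each x in F_23, count y with y^2 = x^3 + 4 x + 2 mod 23:
  x = 0: RHS = 2, y in [5, 18]  -> 2 point(s)
  x = 2: RHS = 18, y in [8, 15]  -> 2 point(s)
  x = 3: RHS = 18, y in [8, 15]  -> 2 point(s)
  x = 4: RHS = 13, y in [6, 17]  -> 2 point(s)
  x = 5: RHS = 9, y in [3, 20]  -> 2 point(s)
  x = 6: RHS = 12, y in [9, 14]  -> 2 point(s)
  x = 9: RHS = 8, y in [10, 13]  -> 2 point(s)
  x = 18: RHS = 18, y in [8, 15]  -> 2 point(s)
  x = 20: RHS = 9, y in [3, 20]  -> 2 point(s)
  x = 21: RHS = 9, y in [3, 20]  -> 2 point(s)
Affine points: 20. Add the point at infinity: total = 21.

#E(F_23) = 21


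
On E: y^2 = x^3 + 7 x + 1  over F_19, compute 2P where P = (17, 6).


Doubling: s = (3 x1^2 + a) / (2 y1)
s = (3*17^2 + 7) / (2*6) mod 19 = 0
x3 = s^2 - 2 x1 mod 19 = 0^2 - 2*17 = 4
y3 = s (x1 - x3) - y1 mod 19 = 0 * (17 - 4) - 6 = 13

2P = (4, 13)


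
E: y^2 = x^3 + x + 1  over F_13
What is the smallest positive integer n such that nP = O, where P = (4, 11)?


Compute successive multiples of P until we hit O:
  1P = (4, 11)
  2P = (8, 12)
  3P = (10, 7)
  4P = (11, 11)
  5P = (11, 2)
  6P = (10, 6)
  7P = (8, 1)
  8P = (4, 2)
  ... (continuing to 9P)
  9P = O

ord(P) = 9


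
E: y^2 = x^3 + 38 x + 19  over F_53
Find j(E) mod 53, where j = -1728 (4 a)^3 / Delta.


Delta = -16(4 a^3 + 27 b^2) mod 53 = 52
-1728 * (4 a)^3 = -1728 * (4*38)^3 mod 53 = 5
j = 5 * 52^(-1) mod 53 = 48

j = 48 (mod 53)


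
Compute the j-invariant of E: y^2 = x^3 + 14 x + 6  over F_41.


Delta = -16(4 a^3 + 27 b^2) mod 41 = 15
-1728 * (4 a)^3 = -1728 * (4*14)^3 mod 41 = 4
j = 4 * 15^(-1) mod 41 = 3

j = 3 (mod 41)


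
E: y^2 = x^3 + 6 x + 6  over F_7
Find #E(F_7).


For each x in F_7, count y with y^2 = x^3 + 6 x + 6 mod 7:
  x = 3: RHS = 2, y in [3, 4]  -> 2 point(s)
  x = 5: RHS = 0, y in [0]  -> 1 point(s)
Affine points: 3. Add the point at infinity: total = 4.

#E(F_7) = 4


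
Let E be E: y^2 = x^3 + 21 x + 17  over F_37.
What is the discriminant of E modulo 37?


4 a^3 + 27 b^2 = 4*21^3 + 27*17^2 = 37044 + 7803 = 44847
Delta = -16 * (44847) = -717552
Delta mod 37 = 26

Delta = 26 (mod 37)


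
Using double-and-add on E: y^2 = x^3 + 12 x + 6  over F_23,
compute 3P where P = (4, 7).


k = 3 = 11_2 (binary, LSB first: 11)
Double-and-add from P = (4, 7):
  bit 0 = 1: acc = O + (4, 7) = (4, 7)
  bit 1 = 1: acc = (4, 7) + (16, 4) = (16, 19)

3P = (16, 19)


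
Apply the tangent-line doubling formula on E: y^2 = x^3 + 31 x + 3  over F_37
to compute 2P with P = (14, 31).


Doubling: s = (3 x1^2 + a) / (2 y1)
s = (3*14^2 + 31) / (2*31) mod 37 = 7
x3 = s^2 - 2 x1 mod 37 = 7^2 - 2*14 = 21
y3 = s (x1 - x3) - y1 mod 37 = 7 * (14 - 21) - 31 = 31

2P = (21, 31)


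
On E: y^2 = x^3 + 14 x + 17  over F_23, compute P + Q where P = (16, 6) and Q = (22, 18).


P != Q, so use the chord formula.
s = (y2 - y1) / (x2 - x1) = (12) / (6) mod 23 = 2
x3 = s^2 - x1 - x2 mod 23 = 2^2 - 16 - 22 = 12
y3 = s (x1 - x3) - y1 mod 23 = 2 * (16 - 12) - 6 = 2

P + Q = (12, 2)


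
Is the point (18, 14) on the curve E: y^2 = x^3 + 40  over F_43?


Check whether y^2 = x^3 + 0 x + 40 (mod 43) for (x, y) = (18, 14).
LHS: y^2 = 14^2 mod 43 = 24
RHS: x^3 + 0 x + 40 = 18^3 + 0*18 + 40 mod 43 = 24
LHS = RHS

Yes, on the curve


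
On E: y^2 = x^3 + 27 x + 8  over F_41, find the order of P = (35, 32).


Compute successive multiples of P until we hit O:
  1P = (35, 32)
  2P = (17, 38)
  3P = (21, 18)
  4P = (27, 17)
  5P = (28, 17)
  6P = (1, 35)
  7P = (1, 6)
  8P = (28, 24)
  ... (continuing to 13P)
  13P = O

ord(P) = 13


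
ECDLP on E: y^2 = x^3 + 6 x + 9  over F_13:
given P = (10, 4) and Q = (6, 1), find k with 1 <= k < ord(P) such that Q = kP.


Enumerate multiples of P until we hit Q = (6, 1):
  1P = (10, 4)
  2P = (9, 5)
  3P = (8, 7)
  4P = (7, 11)
  5P = (0, 3)
  6P = (6, 12)
  7P = (1, 4)
  8P = (2, 9)
  9P = (2, 4)
  10P = (1, 9)
  11P = (6, 1)
Match found at i = 11.

k = 11


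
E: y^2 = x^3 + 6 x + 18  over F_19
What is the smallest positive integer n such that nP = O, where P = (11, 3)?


Compute successive multiples of P until we hit O:
  1P = (11, 3)
  2P = (3, 14)
  3P = (6, 2)
  4P = (18, 7)
  5P = (7, 2)
  6P = (7, 17)
  7P = (18, 12)
  8P = (6, 17)
  ... (continuing to 11P)
  11P = O

ord(P) = 11


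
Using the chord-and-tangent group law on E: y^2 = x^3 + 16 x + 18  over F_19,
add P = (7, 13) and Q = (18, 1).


P != Q, so use the chord formula.
s = (y2 - y1) / (x2 - x1) = (7) / (11) mod 19 = 11
x3 = s^2 - x1 - x2 mod 19 = 11^2 - 7 - 18 = 1
y3 = s (x1 - x3) - y1 mod 19 = 11 * (7 - 1) - 13 = 15

P + Q = (1, 15)


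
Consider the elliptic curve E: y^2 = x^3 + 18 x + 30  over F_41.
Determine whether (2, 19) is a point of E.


Check whether y^2 = x^3 + 18 x + 30 (mod 41) for (x, y) = (2, 19).
LHS: y^2 = 19^2 mod 41 = 33
RHS: x^3 + 18 x + 30 = 2^3 + 18*2 + 30 mod 41 = 33
LHS = RHS

Yes, on the curve


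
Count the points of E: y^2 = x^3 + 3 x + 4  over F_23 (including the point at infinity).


For each x in F_23, count y with y^2 = x^3 + 3 x + 4 mod 23:
  x = 0: RHS = 4, y in [2, 21]  -> 2 point(s)
  x = 1: RHS = 8, y in [10, 13]  -> 2 point(s)
  x = 2: RHS = 18, y in [8, 15]  -> 2 point(s)
  x = 5: RHS = 6, y in [11, 12]  -> 2 point(s)
  x = 6: RHS = 8, y in [10, 13]  -> 2 point(s)
  x = 7: RHS = 0, y in [0]  -> 1 point(s)
  x = 9: RHS = 1, y in [1, 22]  -> 2 point(s)
  x = 13: RHS = 9, y in [3, 20]  -> 2 point(s)
  x = 16: RHS = 8, y in [10, 13]  -> 2 point(s)
  x = 17: RHS = 0, y in [0]  -> 1 point(s)
  x = 18: RHS = 2, y in [5, 18]  -> 2 point(s)
  x = 21: RHS = 13, y in [6, 17]  -> 2 point(s)
  x = 22: RHS = 0, y in [0]  -> 1 point(s)
Affine points: 23. Add the point at infinity: total = 24.

#E(F_23) = 24


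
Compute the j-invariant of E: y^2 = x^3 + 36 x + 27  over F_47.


Delta = -16(4 a^3 + 27 b^2) mod 47 = 39
-1728 * (4 a)^3 = -1728 * (4*36)^3 mod 47 = 15
j = 15 * 39^(-1) mod 47 = 4

j = 4 (mod 47)


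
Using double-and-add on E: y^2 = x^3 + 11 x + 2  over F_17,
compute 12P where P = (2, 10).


k = 12 = 1100_2 (binary, LSB first: 0011)
Double-and-add from P = (2, 10):
  bit 0 = 0: acc unchanged = O
  bit 1 = 0: acc unchanged = O
  bit 2 = 1: acc = O + (13, 8) = (13, 8)
  bit 3 = 1: acc = (13, 8) + (4, 5) = (2, 7)

12P = (2, 7)


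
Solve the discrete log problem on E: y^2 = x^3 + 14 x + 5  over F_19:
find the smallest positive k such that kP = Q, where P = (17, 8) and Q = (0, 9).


Enumerate multiples of P until we hit Q = (0, 9):
  1P = (17, 8)
  2P = (1, 18)
  3P = (10, 9)
  4P = (18, 3)
  5P = (9, 9)
  6P = (4, 7)
  7P = (7, 3)
  8P = (0, 10)
  9P = (3, 6)
  10P = (6, 18)
  11P = (13, 16)
  12P = (12, 1)
  13P = (14, 0)
  14P = (12, 18)
  15P = (13, 3)
  16P = (6, 1)
  17P = (3, 13)
  18P = (0, 9)
Match found at i = 18.

k = 18


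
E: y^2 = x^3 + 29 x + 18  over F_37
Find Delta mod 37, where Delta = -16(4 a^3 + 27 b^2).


4 a^3 + 27 b^2 = 4*29^3 + 27*18^2 = 97556 + 8748 = 106304
Delta = -16 * (106304) = -1700864
Delta mod 37 = 26

Delta = 26 (mod 37)


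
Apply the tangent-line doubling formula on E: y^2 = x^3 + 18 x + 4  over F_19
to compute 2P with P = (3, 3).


Doubling: s = (3 x1^2 + a) / (2 y1)
s = (3*3^2 + 18) / (2*3) mod 19 = 17
x3 = s^2 - 2 x1 mod 19 = 17^2 - 2*3 = 17
y3 = s (x1 - x3) - y1 mod 19 = 17 * (3 - 17) - 3 = 6

2P = (17, 6)


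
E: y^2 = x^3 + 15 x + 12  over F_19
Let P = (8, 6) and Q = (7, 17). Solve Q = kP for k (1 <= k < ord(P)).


Enumerate multiples of P until we hit Q = (7, 17):
  1P = (8, 6)
  2P = (12, 1)
  3P = (16, 4)
  4P = (1, 16)
  5P = (7, 17)
Match found at i = 5.

k = 5


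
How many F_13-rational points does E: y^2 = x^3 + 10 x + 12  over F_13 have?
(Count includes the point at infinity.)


For each x in F_13, count y with y^2 = x^3 + 10 x + 12 mod 13:
  x = 0: RHS = 12, y in [5, 8]  -> 2 point(s)
  x = 1: RHS = 10, y in [6, 7]  -> 2 point(s)
  x = 2: RHS = 1, y in [1, 12]  -> 2 point(s)
  x = 3: RHS = 4, y in [2, 11]  -> 2 point(s)
  x = 4: RHS = 12, y in [5, 8]  -> 2 point(s)
  x = 7: RHS = 9, y in [3, 10]  -> 2 point(s)
  x = 9: RHS = 12, y in [5, 8]  -> 2 point(s)
  x = 11: RHS = 10, y in [6, 7]  -> 2 point(s)
  x = 12: RHS = 1, y in [1, 12]  -> 2 point(s)
Affine points: 18. Add the point at infinity: total = 19.

#E(F_13) = 19


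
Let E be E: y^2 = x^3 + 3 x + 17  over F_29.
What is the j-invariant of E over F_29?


Delta = -16(4 a^3 + 27 b^2) mod 29 = 9
-1728 * (4 a)^3 = -1728 * (4*3)^3 mod 29 = 1
j = 1 * 9^(-1) mod 29 = 13

j = 13 (mod 29)


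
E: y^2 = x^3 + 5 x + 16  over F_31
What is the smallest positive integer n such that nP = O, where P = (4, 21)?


Compute successive multiples of P until we hit O:
  1P = (4, 21)
  2P = (27, 26)
  3P = (28, 25)
  4P = (24, 17)
  5P = (8, 17)
  6P = (20, 26)
  7P = (14, 3)
  8P = (15, 5)
  ... (continuing to 31P)
  31P = O

ord(P) = 31


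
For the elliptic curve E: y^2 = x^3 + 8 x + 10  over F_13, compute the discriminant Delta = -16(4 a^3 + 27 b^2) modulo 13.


4 a^3 + 27 b^2 = 4*8^3 + 27*10^2 = 2048 + 2700 = 4748
Delta = -16 * (4748) = -75968
Delta mod 13 = 4

Delta = 4 (mod 13)


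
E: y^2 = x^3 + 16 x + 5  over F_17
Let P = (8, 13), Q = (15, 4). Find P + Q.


P != Q, so use the chord formula.
s = (y2 - y1) / (x2 - x1) = (8) / (7) mod 17 = 6
x3 = s^2 - x1 - x2 mod 17 = 6^2 - 8 - 15 = 13
y3 = s (x1 - x3) - y1 mod 17 = 6 * (8 - 13) - 13 = 8

P + Q = (13, 8)


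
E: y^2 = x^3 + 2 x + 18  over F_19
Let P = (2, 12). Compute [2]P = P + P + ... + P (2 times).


k = 2 = 10_2 (binary, LSB first: 01)
Double-and-add from P = (2, 12):
  bit 0 = 0: acc unchanged = O
  bit 1 = 1: acc = O + (16, 2) = (16, 2)

2P = (16, 2)


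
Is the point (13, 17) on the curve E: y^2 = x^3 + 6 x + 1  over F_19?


Check whether y^2 = x^3 + 6 x + 1 (mod 19) for (x, y) = (13, 17).
LHS: y^2 = 17^2 mod 19 = 4
RHS: x^3 + 6 x + 1 = 13^3 + 6*13 + 1 mod 19 = 15
LHS != RHS

No, not on the curve


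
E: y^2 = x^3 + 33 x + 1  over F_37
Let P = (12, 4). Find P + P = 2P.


Doubling: s = (3 x1^2 + a) / (2 y1)
s = (3*12^2 + 33) / (2*4) mod 37 = 35
x3 = s^2 - 2 x1 mod 37 = 35^2 - 2*12 = 17
y3 = s (x1 - x3) - y1 mod 37 = 35 * (12 - 17) - 4 = 6

2P = (17, 6)


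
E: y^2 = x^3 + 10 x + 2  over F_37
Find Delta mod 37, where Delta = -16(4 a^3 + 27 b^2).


4 a^3 + 27 b^2 = 4*10^3 + 27*2^2 = 4000 + 108 = 4108
Delta = -16 * (4108) = -65728
Delta mod 37 = 21

Delta = 21 (mod 37)


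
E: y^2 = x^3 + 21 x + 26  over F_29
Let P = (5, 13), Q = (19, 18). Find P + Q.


P != Q, so use the chord formula.
s = (y2 - y1) / (x2 - x1) = (5) / (14) mod 29 = 19
x3 = s^2 - x1 - x2 mod 29 = 19^2 - 5 - 19 = 18
y3 = s (x1 - x3) - y1 mod 29 = 19 * (5 - 18) - 13 = 1

P + Q = (18, 1)


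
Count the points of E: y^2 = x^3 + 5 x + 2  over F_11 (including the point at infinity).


For each x in F_11, count y with y^2 = x^3 + 5 x + 2 mod 11:
  x = 2: RHS = 9, y in [3, 8]  -> 2 point(s)
  x = 3: RHS = 0, y in [0]  -> 1 point(s)
  x = 4: RHS = 9, y in [3, 8]  -> 2 point(s)
  x = 5: RHS = 9, y in [3, 8]  -> 2 point(s)
  x = 8: RHS = 4, y in [2, 9]  -> 2 point(s)
Affine points: 9. Add the point at infinity: total = 10.

#E(F_11) = 10


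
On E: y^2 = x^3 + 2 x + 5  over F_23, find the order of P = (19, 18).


Compute successive multiples of P until we hit O:
  1P = (19, 18)
  2P = (10, 6)
  3P = (6, 7)
  4P = (16, 4)
  5P = (20, 8)
  6P = (15, 11)
  7P = (5, 18)
  8P = (22, 5)
  ... (continuing to 33P)
  33P = O

ord(P) = 33


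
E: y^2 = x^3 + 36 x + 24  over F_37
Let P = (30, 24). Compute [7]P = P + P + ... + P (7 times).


k = 7 = 111_2 (binary, LSB first: 111)
Double-and-add from P = (30, 24):
  bit 0 = 1: acc = O + (30, 24) = (30, 24)
  bit 1 = 1: acc = (30, 24) + (7, 29) = (9, 2)
  bit 2 = 1: acc = (9, 2) + (34, 0) = (30, 13)

7P = (30, 13)


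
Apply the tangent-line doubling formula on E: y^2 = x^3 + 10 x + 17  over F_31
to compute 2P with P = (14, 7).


Doubling: s = (3 x1^2 + a) / (2 y1)
s = (3*14^2 + 10) / (2*7) mod 31 = 25
x3 = s^2 - 2 x1 mod 31 = 25^2 - 2*14 = 8
y3 = s (x1 - x3) - y1 mod 31 = 25 * (14 - 8) - 7 = 19

2P = (8, 19)


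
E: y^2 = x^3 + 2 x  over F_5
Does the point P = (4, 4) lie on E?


Check whether y^2 = x^3 + 2 x + 0 (mod 5) for (x, y) = (4, 4).
LHS: y^2 = 4^2 mod 5 = 1
RHS: x^3 + 2 x + 0 = 4^3 + 2*4 + 0 mod 5 = 2
LHS != RHS

No, not on the curve


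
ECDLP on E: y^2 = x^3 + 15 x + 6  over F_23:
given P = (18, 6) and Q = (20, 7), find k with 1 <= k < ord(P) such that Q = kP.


Enumerate multiples of P until we hit Q = (20, 7):
  1P = (18, 6)
  2P = (3, 3)
  3P = (14, 4)
  4P = (20, 16)
  5P = (10, 11)
  6P = (13, 11)
  7P = (16, 15)
  8P = (15, 15)
  9P = (22, 6)
  10P = (6, 17)
  11P = (0, 12)
  12P = (0, 11)
  13P = (6, 6)
  14P = (22, 17)
  15P = (15, 8)
  16P = (16, 8)
  17P = (13, 12)
  18P = (10, 12)
  19P = (20, 7)
Match found at i = 19.

k = 19


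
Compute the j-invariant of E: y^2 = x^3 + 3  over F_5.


Delta = -16(4 a^3 + 27 b^2) mod 5 = 2
-1728 * (4 a)^3 = -1728 * (4*0)^3 mod 5 = 0
j = 0 * 2^(-1) mod 5 = 0

j = 0 (mod 5)


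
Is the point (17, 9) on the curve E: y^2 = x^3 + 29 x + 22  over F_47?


Check whether y^2 = x^3 + 29 x + 22 (mod 47) for (x, y) = (17, 9).
LHS: y^2 = 9^2 mod 47 = 34
RHS: x^3 + 29 x + 22 = 17^3 + 29*17 + 22 mod 47 = 23
LHS != RHS

No, not on the curve


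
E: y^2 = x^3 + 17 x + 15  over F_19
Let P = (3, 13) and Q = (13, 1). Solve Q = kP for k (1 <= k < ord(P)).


Enumerate multiples of P until we hit Q = (13, 1):
  1P = (3, 13)
  2P = (18, 4)
  3P = (9, 2)
  4P = (13, 18)
  5P = (8, 13)
  6P = (8, 6)
  7P = (13, 1)
Match found at i = 7.

k = 7


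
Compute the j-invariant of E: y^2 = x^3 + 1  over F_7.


Delta = -16(4 a^3 + 27 b^2) mod 7 = 2
-1728 * (4 a)^3 = -1728 * (4*0)^3 mod 7 = 0
j = 0 * 2^(-1) mod 7 = 0

j = 0 (mod 7)


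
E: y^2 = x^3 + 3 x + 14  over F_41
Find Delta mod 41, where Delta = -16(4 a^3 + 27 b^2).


4 a^3 + 27 b^2 = 4*3^3 + 27*14^2 = 108 + 5292 = 5400
Delta = -16 * (5400) = -86400
Delta mod 41 = 28

Delta = 28 (mod 41)


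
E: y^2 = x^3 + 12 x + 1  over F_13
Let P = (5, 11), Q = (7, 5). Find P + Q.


P != Q, so use the chord formula.
s = (y2 - y1) / (x2 - x1) = (7) / (2) mod 13 = 10
x3 = s^2 - x1 - x2 mod 13 = 10^2 - 5 - 7 = 10
y3 = s (x1 - x3) - y1 mod 13 = 10 * (5 - 10) - 11 = 4

P + Q = (10, 4)


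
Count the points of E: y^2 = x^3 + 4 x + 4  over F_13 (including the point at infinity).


For each x in F_13, count y with y^2 = x^3 + 4 x + 4 mod 13:
  x = 0: RHS = 4, y in [2, 11]  -> 2 point(s)
  x = 1: RHS = 9, y in [3, 10]  -> 2 point(s)
  x = 3: RHS = 4, y in [2, 11]  -> 2 point(s)
  x = 6: RHS = 10, y in [6, 7]  -> 2 point(s)
  x = 10: RHS = 4, y in [2, 11]  -> 2 point(s)
  x = 11: RHS = 1, y in [1, 12]  -> 2 point(s)
  x = 12: RHS = 12, y in [5, 8]  -> 2 point(s)
Affine points: 14. Add the point at infinity: total = 15.

#E(F_13) = 15


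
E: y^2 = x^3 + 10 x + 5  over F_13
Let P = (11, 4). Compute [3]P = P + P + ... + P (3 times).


k = 3 = 11_2 (binary, LSB first: 11)
Double-and-add from P = (11, 4):
  bit 0 = 1: acc = O + (11, 4) = (11, 4)
  bit 1 = 1: acc = (11, 4) + (1, 4) = (1, 9)

3P = (1, 9)


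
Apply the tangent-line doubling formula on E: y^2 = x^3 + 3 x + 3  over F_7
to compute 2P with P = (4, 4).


Doubling: s = (3 x1^2 + a) / (2 y1)
s = (3*4^2 + 3) / (2*4) mod 7 = 2
x3 = s^2 - 2 x1 mod 7 = 2^2 - 2*4 = 3
y3 = s (x1 - x3) - y1 mod 7 = 2 * (4 - 3) - 4 = 5

2P = (3, 5)


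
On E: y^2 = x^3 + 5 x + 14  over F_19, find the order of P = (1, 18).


Compute successive multiples of P until we hit O:
  1P = (1, 18)
  2P = (14, 15)
  3P = (9, 16)
  4P = (15, 14)
  5P = (12, 15)
  6P = (10, 0)
  7P = (12, 4)
  8P = (15, 5)
  ... (continuing to 12P)
  12P = O

ord(P) = 12


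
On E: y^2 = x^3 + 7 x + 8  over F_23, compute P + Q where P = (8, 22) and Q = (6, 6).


P != Q, so use the chord formula.
s = (y2 - y1) / (x2 - x1) = (7) / (21) mod 23 = 8
x3 = s^2 - x1 - x2 mod 23 = 8^2 - 8 - 6 = 4
y3 = s (x1 - x3) - y1 mod 23 = 8 * (8 - 4) - 22 = 10

P + Q = (4, 10)


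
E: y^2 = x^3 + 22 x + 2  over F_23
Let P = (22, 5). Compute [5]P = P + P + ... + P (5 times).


k = 5 = 101_2 (binary, LSB first: 101)
Double-and-add from P = (22, 5):
  bit 0 = 1: acc = O + (22, 5) = (22, 5)
  bit 1 = 0: acc unchanged = (22, 5)
  bit 2 = 1: acc = (22, 5) + (20, 1) = (8, 0)

5P = (8, 0)


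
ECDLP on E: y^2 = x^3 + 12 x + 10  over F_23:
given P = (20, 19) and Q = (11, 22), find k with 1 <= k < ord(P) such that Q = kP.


Enumerate multiples of P until we hit Q = (11, 22):
  1P = (20, 19)
  2P = (10, 7)
  3P = (11, 1)
  4P = (19, 6)
  5P = (15, 0)
  6P = (19, 17)
  7P = (11, 22)
Match found at i = 7.

k = 7


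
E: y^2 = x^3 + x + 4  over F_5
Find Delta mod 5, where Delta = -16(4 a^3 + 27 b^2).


4 a^3 + 27 b^2 = 4*1^3 + 27*4^2 = 4 + 432 = 436
Delta = -16 * (436) = -6976
Delta mod 5 = 4

Delta = 4 (mod 5)


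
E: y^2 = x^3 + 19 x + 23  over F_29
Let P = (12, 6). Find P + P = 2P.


Doubling: s = (3 x1^2 + a) / (2 y1)
s = (3*12^2 + 19) / (2*6) mod 29 = 11
x3 = s^2 - 2 x1 mod 29 = 11^2 - 2*12 = 10
y3 = s (x1 - x3) - y1 mod 29 = 11 * (12 - 10) - 6 = 16

2P = (10, 16)


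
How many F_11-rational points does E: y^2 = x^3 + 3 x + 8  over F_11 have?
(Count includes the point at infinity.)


For each x in F_11, count y with y^2 = x^3 + 3 x + 8 mod 11:
  x = 1: RHS = 1, y in [1, 10]  -> 2 point(s)
  x = 2: RHS = 0, y in [0]  -> 1 point(s)
  x = 3: RHS = 0, y in [0]  -> 1 point(s)
  x = 5: RHS = 5, y in [4, 7]  -> 2 point(s)
  x = 6: RHS = 0, y in [0]  -> 1 point(s)
  x = 7: RHS = 9, y in [3, 8]  -> 2 point(s)
  x = 8: RHS = 5, y in [4, 7]  -> 2 point(s)
  x = 9: RHS = 5, y in [4, 7]  -> 2 point(s)
  x = 10: RHS = 4, y in [2, 9]  -> 2 point(s)
Affine points: 15. Add the point at infinity: total = 16.

#E(F_11) = 16


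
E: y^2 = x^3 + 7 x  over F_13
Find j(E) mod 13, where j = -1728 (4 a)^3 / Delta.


Delta = -16(4 a^3 + 27 b^2) mod 13 = 5
-1728 * (4 a)^3 = -1728 * (4*7)^3 mod 13 = 8
j = 8 * 5^(-1) mod 13 = 12

j = 12 (mod 13)


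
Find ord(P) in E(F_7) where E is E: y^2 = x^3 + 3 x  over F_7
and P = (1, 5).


Compute successive multiples of P until we hit O:
  1P = (1, 5)
  2P = (2, 0)
  3P = (1, 2)
  4P = O

ord(P) = 4


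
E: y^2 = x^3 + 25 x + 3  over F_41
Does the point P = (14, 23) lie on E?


Check whether y^2 = x^3 + 25 x + 3 (mod 41) for (x, y) = (14, 23).
LHS: y^2 = 23^2 mod 41 = 37
RHS: x^3 + 25 x + 3 = 14^3 + 25*14 + 3 mod 41 = 22
LHS != RHS

No, not on the curve


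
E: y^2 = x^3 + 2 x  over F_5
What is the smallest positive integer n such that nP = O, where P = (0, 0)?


Compute successive multiples of P until we hit O:
  1P = (0, 0)
  2P = O

ord(P) = 2


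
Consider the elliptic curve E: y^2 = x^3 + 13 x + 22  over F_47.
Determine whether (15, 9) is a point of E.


Check whether y^2 = x^3 + 13 x + 22 (mod 47) for (x, y) = (15, 9).
LHS: y^2 = 9^2 mod 47 = 34
RHS: x^3 + 13 x + 22 = 15^3 + 13*15 + 22 mod 47 = 20
LHS != RHS

No, not on the curve


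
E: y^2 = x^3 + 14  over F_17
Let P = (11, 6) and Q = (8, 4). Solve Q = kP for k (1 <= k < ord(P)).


Enumerate multiples of P until we hit Q = (8, 4):
  1P = (11, 6)
  2P = (8, 4)
Match found at i = 2.

k = 2


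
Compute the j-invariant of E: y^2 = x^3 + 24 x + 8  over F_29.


Delta = -16(4 a^3 + 27 b^2) mod 29 = 14
-1728 * (4 a)^3 = -1728 * (4*24)^3 mod 29 = 19
j = 19 * 14^(-1) mod 29 = 20

j = 20 (mod 29)


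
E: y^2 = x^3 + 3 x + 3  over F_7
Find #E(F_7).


For each x in F_7, count y with y^2 = x^3 + 3 x + 3 mod 7:
  x = 1: RHS = 0, y in [0]  -> 1 point(s)
  x = 3: RHS = 4, y in [2, 5]  -> 2 point(s)
  x = 4: RHS = 2, y in [3, 4]  -> 2 point(s)
Affine points: 5. Add the point at infinity: total = 6.

#E(F_7) = 6


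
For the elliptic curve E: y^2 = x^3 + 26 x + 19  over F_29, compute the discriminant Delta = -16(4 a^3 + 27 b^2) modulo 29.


4 a^3 + 27 b^2 = 4*26^3 + 27*19^2 = 70304 + 9747 = 80051
Delta = -16 * (80051) = -1280816
Delta mod 29 = 27

Delta = 27 (mod 29)


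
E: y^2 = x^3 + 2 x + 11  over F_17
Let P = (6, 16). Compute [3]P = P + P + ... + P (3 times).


k = 3 = 11_2 (binary, LSB first: 11)
Double-and-add from P = (6, 16):
  bit 0 = 1: acc = O + (6, 16) = (6, 16)
  bit 1 = 1: acc = (6, 16) + (4, 10) = (16, 5)

3P = (16, 5)


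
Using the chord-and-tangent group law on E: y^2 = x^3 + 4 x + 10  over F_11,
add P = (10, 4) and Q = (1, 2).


P != Q, so use the chord formula.
s = (y2 - y1) / (x2 - x1) = (9) / (2) mod 11 = 10
x3 = s^2 - x1 - x2 mod 11 = 10^2 - 10 - 1 = 1
y3 = s (x1 - x3) - y1 mod 11 = 10 * (10 - 1) - 4 = 9

P + Q = (1, 9)


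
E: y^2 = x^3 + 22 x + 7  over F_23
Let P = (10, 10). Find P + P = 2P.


Doubling: s = (3 x1^2 + a) / (2 y1)
s = (3*10^2 + 22) / (2*10) mod 23 = 0
x3 = s^2 - 2 x1 mod 23 = 0^2 - 2*10 = 3
y3 = s (x1 - x3) - y1 mod 23 = 0 * (10 - 3) - 10 = 13

2P = (3, 13)


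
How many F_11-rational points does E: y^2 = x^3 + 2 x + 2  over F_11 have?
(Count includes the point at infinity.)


For each x in F_11, count y with y^2 = x^3 + 2 x + 2 mod 11:
  x = 1: RHS = 5, y in [4, 7]  -> 2 point(s)
  x = 2: RHS = 3, y in [5, 6]  -> 2 point(s)
  x = 5: RHS = 5, y in [4, 7]  -> 2 point(s)
  x = 9: RHS = 1, y in [1, 10]  -> 2 point(s)
Affine points: 8. Add the point at infinity: total = 9.

#E(F_11) = 9


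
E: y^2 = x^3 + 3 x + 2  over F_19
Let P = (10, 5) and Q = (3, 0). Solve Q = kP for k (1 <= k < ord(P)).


Enumerate multiples of P until we hit Q = (3, 0):
  1P = (10, 5)
  2P = (3, 0)
Match found at i = 2.

k = 2


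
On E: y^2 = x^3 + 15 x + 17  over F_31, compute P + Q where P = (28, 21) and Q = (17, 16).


P != Q, so use the chord formula.
s = (y2 - y1) / (x2 - x1) = (26) / (20) mod 31 = 23
x3 = s^2 - x1 - x2 mod 31 = 23^2 - 28 - 17 = 19
y3 = s (x1 - x3) - y1 mod 31 = 23 * (28 - 19) - 21 = 0

P + Q = (19, 0)


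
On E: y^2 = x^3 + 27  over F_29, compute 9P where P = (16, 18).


k = 9 = 1001_2 (binary, LSB first: 1001)
Double-and-add from P = (16, 18):
  bit 0 = 1: acc = O + (16, 18) = (16, 18)
  bit 1 = 0: acc unchanged = (16, 18)
  bit 2 = 0: acc unchanged = (16, 18)
  bit 3 = 1: acc = (16, 18) + (1, 17) = (16, 11)

9P = (16, 11)


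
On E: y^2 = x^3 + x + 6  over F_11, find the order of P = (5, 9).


Compute successive multiples of P until we hit O:
  1P = (5, 9)
  2P = (10, 9)
  3P = (7, 2)
  4P = (3, 6)
  5P = (8, 3)
  6P = (2, 7)
  7P = (2, 4)
  8P = (8, 8)
  ... (continuing to 13P)
  13P = O

ord(P) = 13


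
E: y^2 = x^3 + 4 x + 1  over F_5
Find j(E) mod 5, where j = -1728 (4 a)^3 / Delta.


Delta = -16(4 a^3 + 27 b^2) mod 5 = 2
-1728 * (4 a)^3 = -1728 * (4*4)^3 mod 5 = 2
j = 2 * 2^(-1) mod 5 = 1

j = 1 (mod 5)


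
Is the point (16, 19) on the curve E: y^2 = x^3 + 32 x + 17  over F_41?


Check whether y^2 = x^3 + 32 x + 17 (mod 41) for (x, y) = (16, 19).
LHS: y^2 = 19^2 mod 41 = 33
RHS: x^3 + 32 x + 17 = 16^3 + 32*16 + 17 mod 41 = 33
LHS = RHS

Yes, on the curve


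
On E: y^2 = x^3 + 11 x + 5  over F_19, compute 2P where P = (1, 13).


Doubling: s = (3 x1^2 + a) / (2 y1)
s = (3*1^2 + 11) / (2*13) mod 19 = 2
x3 = s^2 - 2 x1 mod 19 = 2^2 - 2*1 = 2
y3 = s (x1 - x3) - y1 mod 19 = 2 * (1 - 2) - 13 = 4

2P = (2, 4)


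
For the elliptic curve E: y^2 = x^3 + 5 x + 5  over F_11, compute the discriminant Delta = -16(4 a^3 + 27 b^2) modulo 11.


4 a^3 + 27 b^2 = 4*5^3 + 27*5^2 = 500 + 675 = 1175
Delta = -16 * (1175) = -18800
Delta mod 11 = 10

Delta = 10 (mod 11)


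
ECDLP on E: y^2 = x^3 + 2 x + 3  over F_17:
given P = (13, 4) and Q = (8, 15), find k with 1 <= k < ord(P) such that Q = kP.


Enumerate multiples of P until we hit Q = (8, 15):
  1P = (13, 4)
  2P = (12, 15)
  3P = (11, 8)
  4P = (14, 15)
  5P = (9, 6)
  6P = (8, 2)
  7P = (5, 6)
  8P = (15, 5)
  9P = (2, 10)
  10P = (3, 6)
  11P = (16, 0)
  12P = (3, 11)
  13P = (2, 7)
  14P = (15, 12)
  15P = (5, 11)
  16P = (8, 15)
Match found at i = 16.

k = 16


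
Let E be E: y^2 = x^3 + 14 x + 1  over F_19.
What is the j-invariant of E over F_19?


Delta = -16(4 a^3 + 27 b^2) mod 19 = 6
-1728 * (4 a)^3 = -1728 * (4*14)^3 mod 19 = 18
j = 18 * 6^(-1) mod 19 = 3

j = 3 (mod 19)


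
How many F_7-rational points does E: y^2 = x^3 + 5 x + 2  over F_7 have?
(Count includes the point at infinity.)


For each x in F_7, count y with y^2 = x^3 + 5 x + 2 mod 7:
  x = 0: RHS = 2, y in [3, 4]  -> 2 point(s)
  x = 1: RHS = 1, y in [1, 6]  -> 2 point(s)
  x = 3: RHS = 2, y in [3, 4]  -> 2 point(s)
  x = 4: RHS = 2, y in [3, 4]  -> 2 point(s)
Affine points: 8. Add the point at infinity: total = 9.

#E(F_7) = 9


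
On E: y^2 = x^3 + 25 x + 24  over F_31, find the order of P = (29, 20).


Compute successive multiples of P until we hit O:
  1P = (29, 20)
  2P = (1, 9)
  3P = (11, 7)
  4P = (23, 5)
  5P = (24, 8)
  6P = (16, 5)
  7P = (22, 0)
  8P = (16, 26)
  ... (continuing to 14P)
  14P = O

ord(P) = 14


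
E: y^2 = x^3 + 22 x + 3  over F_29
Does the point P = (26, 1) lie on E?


Check whether y^2 = x^3 + 22 x + 3 (mod 29) for (x, y) = (26, 1).
LHS: y^2 = 1^2 mod 29 = 1
RHS: x^3 + 22 x + 3 = 26^3 + 22*26 + 3 mod 29 = 26
LHS != RHS

No, not on the curve


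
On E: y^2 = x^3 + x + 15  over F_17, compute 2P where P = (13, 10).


Doubling: s = (3 x1^2 + a) / (2 y1)
s = (3*13^2 + 1) / (2*10) mod 17 = 5
x3 = s^2 - 2 x1 mod 17 = 5^2 - 2*13 = 16
y3 = s (x1 - x3) - y1 mod 17 = 5 * (13 - 16) - 10 = 9

2P = (16, 9)


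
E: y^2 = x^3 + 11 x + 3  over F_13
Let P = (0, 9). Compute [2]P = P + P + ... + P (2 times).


k = 2 = 10_2 (binary, LSB first: 01)
Double-and-add from P = (0, 9):
  bit 0 = 0: acc unchanged = O
  bit 1 = 1: acc = O + (9, 5) = (9, 5)

2P = (9, 5)


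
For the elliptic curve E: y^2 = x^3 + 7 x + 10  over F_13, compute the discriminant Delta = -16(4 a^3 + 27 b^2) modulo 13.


4 a^3 + 27 b^2 = 4*7^3 + 27*10^2 = 1372 + 2700 = 4072
Delta = -16 * (4072) = -65152
Delta mod 13 = 4

Delta = 4 (mod 13)


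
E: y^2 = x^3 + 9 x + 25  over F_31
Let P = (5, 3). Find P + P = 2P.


Doubling: s = (3 x1^2 + a) / (2 y1)
s = (3*5^2 + 9) / (2*3) mod 31 = 14
x3 = s^2 - 2 x1 mod 31 = 14^2 - 2*5 = 0
y3 = s (x1 - x3) - y1 mod 31 = 14 * (5 - 0) - 3 = 5

2P = (0, 5)


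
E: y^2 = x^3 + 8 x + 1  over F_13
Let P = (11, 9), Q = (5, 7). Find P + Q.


P != Q, so use the chord formula.
s = (y2 - y1) / (x2 - x1) = (11) / (7) mod 13 = 9
x3 = s^2 - x1 - x2 mod 13 = 9^2 - 11 - 5 = 0
y3 = s (x1 - x3) - y1 mod 13 = 9 * (11 - 0) - 9 = 12

P + Q = (0, 12)


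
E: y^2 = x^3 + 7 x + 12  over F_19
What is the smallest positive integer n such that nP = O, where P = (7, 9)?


Compute successive multiples of P until we hit O:
  1P = (7, 9)
  2P = (9, 14)
  3P = (14, 2)
  4P = (18, 2)
  5P = (1, 1)
  6P = (17, 3)
  7P = (6, 17)
  8P = (13, 1)
  ... (continuing to 22P)
  22P = O

ord(P) = 22


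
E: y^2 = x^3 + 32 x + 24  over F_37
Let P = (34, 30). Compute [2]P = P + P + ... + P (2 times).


k = 2 = 10_2 (binary, LSB first: 01)
Double-and-add from P = (34, 30):
  bit 0 = 0: acc unchanged = O
  bit 1 = 1: acc = O + (13, 11) = (13, 11)

2P = (13, 11)


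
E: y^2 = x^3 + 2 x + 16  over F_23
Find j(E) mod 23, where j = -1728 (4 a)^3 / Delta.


Delta = -16(4 a^3 + 27 b^2) mod 23 = 9
-1728 * (4 a)^3 = -1728 * (4*2)^3 mod 23 = 5
j = 5 * 9^(-1) mod 23 = 21

j = 21 (mod 23)


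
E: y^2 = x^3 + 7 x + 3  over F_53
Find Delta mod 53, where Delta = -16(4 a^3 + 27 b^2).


4 a^3 + 27 b^2 = 4*7^3 + 27*3^2 = 1372 + 243 = 1615
Delta = -16 * (1615) = -25840
Delta mod 53 = 24

Delta = 24 (mod 53)


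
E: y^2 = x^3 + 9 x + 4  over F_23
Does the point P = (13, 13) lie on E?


Check whether y^2 = x^3 + 9 x + 4 (mod 23) for (x, y) = (13, 13).
LHS: y^2 = 13^2 mod 23 = 8
RHS: x^3 + 9 x + 4 = 13^3 + 9*13 + 4 mod 23 = 18
LHS != RHS

No, not on the curve


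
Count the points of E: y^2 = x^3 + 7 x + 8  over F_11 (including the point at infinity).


For each x in F_11, count y with y^2 = x^3 + 7 x + 8 mod 11:
  x = 1: RHS = 5, y in [4, 7]  -> 2 point(s)
  x = 3: RHS = 1, y in [1, 10]  -> 2 point(s)
  x = 4: RHS = 1, y in [1, 10]  -> 2 point(s)
  x = 5: RHS = 3, y in [5, 6]  -> 2 point(s)
  x = 7: RHS = 4, y in [2, 9]  -> 2 point(s)
  x = 8: RHS = 4, y in [2, 9]  -> 2 point(s)
  x = 10: RHS = 0, y in [0]  -> 1 point(s)
Affine points: 13. Add the point at infinity: total = 14.

#E(F_11) = 14


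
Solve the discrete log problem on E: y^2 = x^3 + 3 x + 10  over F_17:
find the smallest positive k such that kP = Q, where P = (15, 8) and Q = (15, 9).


Enumerate multiples of P until we hit Q = (15, 9):
  1P = (15, 8)
  2P = (8, 6)
  3P = (9, 1)
  4P = (9, 16)
  5P = (8, 11)
  6P = (15, 9)
Match found at i = 6.

k = 6


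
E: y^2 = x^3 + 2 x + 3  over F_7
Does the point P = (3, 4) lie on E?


Check whether y^2 = x^3 + 2 x + 3 (mod 7) for (x, y) = (3, 4).
LHS: y^2 = 4^2 mod 7 = 2
RHS: x^3 + 2 x + 3 = 3^3 + 2*3 + 3 mod 7 = 1
LHS != RHS

No, not on the curve


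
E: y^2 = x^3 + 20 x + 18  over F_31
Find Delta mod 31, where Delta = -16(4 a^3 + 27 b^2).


4 a^3 + 27 b^2 = 4*20^3 + 27*18^2 = 32000 + 8748 = 40748
Delta = -16 * (40748) = -651968
Delta mod 31 = 24

Delta = 24 (mod 31)


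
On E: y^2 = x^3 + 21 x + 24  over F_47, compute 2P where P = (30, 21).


Doubling: s = (3 x1^2 + a) / (2 y1)
s = (3*30^2 + 21) / (2*21) mod 47 = 1
x3 = s^2 - 2 x1 mod 47 = 1^2 - 2*30 = 35
y3 = s (x1 - x3) - y1 mod 47 = 1 * (30 - 35) - 21 = 21

2P = (35, 21)


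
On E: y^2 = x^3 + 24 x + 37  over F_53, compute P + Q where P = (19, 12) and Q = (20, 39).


P != Q, so use the chord formula.
s = (y2 - y1) / (x2 - x1) = (27) / (1) mod 53 = 27
x3 = s^2 - x1 - x2 mod 53 = 27^2 - 19 - 20 = 1
y3 = s (x1 - x3) - y1 mod 53 = 27 * (19 - 1) - 12 = 50

P + Q = (1, 50)


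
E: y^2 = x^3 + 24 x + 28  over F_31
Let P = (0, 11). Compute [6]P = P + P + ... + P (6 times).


k = 6 = 110_2 (binary, LSB first: 011)
Double-and-add from P = (0, 11):
  bit 0 = 0: acc unchanged = O
  bit 1 = 1: acc = O + (14, 16) = (14, 16)
  bit 2 = 1: acc = (14, 16) + (5, 5) = (20, 18)

6P = (20, 18)


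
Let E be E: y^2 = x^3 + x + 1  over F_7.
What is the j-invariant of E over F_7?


Delta = -16(4 a^3 + 27 b^2) mod 7 = 1
-1728 * (4 a)^3 = -1728 * (4*1)^3 mod 7 = 1
j = 1 * 1^(-1) mod 7 = 1

j = 1 (mod 7)


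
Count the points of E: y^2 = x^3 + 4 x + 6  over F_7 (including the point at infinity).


For each x in F_7, count y with y^2 = x^3 + 4 x + 6 mod 7:
  x = 1: RHS = 4, y in [2, 5]  -> 2 point(s)
  x = 2: RHS = 1, y in [1, 6]  -> 2 point(s)
  x = 4: RHS = 2, y in [3, 4]  -> 2 point(s)
  x = 5: RHS = 4, y in [2, 5]  -> 2 point(s)
  x = 6: RHS = 1, y in [1, 6]  -> 2 point(s)
Affine points: 10. Add the point at infinity: total = 11.

#E(F_7) = 11


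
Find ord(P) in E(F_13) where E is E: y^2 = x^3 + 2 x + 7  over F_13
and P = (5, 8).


Compute successive multiples of P until we hit O:
  1P = (5, 8)
  2P = (6, 1)
  3P = (12, 2)
  4P = (10, 0)
  5P = (12, 11)
  6P = (6, 12)
  7P = (5, 5)
  8P = O

ord(P) = 8


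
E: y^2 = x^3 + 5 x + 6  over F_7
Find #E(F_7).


For each x in F_7, count y with y^2 = x^3 + 5 x + 6 mod 7:
  x = 5: RHS = 2, y in [3, 4]  -> 2 point(s)
  x = 6: RHS = 0, y in [0]  -> 1 point(s)
Affine points: 3. Add the point at infinity: total = 4.

#E(F_7) = 4


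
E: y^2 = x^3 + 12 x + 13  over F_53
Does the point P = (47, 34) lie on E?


Check whether y^2 = x^3 + 12 x + 13 (mod 53) for (x, y) = (47, 34).
LHS: y^2 = 34^2 mod 53 = 43
RHS: x^3 + 12 x + 13 = 47^3 + 12*47 + 13 mod 53 = 43
LHS = RHS

Yes, on the curve


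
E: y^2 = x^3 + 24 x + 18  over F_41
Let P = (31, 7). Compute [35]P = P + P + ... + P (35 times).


k = 35 = 100011_2 (binary, LSB first: 110001)
Double-and-add from P = (31, 7):
  bit 0 = 1: acc = O + (31, 7) = (31, 7)
  bit 1 = 1: acc = (31, 7) + (0, 31) = (1, 24)
  bit 2 = 0: acc unchanged = (1, 24)
  bit 3 = 0: acc unchanged = (1, 24)
  bit 4 = 0: acc unchanged = (1, 24)
  bit 5 = 1: acc = (1, 24) + (7, 23) = (0, 10)

35P = (0, 10)


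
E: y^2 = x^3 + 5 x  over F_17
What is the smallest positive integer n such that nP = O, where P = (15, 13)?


Compute successive multiples of P until we hit O:
  1P = (15, 13)
  2P = (4, 4)
  3P = (13, 1)
  4P = (8, 12)
  5P = (2, 1)
  6P = (9, 3)
  7P = (9, 14)
  8P = (2, 16)
  ... (continuing to 13P)
  13P = O

ord(P) = 13


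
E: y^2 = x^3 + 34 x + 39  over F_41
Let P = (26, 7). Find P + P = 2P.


Doubling: s = (3 x1^2 + a) / (2 y1)
s = (3*26^2 + 34) / (2*7) mod 41 = 36
x3 = s^2 - 2 x1 mod 41 = 36^2 - 2*26 = 14
y3 = s (x1 - x3) - y1 mod 41 = 36 * (26 - 14) - 7 = 15

2P = (14, 15)


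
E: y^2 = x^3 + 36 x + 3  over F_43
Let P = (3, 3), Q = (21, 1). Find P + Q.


P != Q, so use the chord formula.
s = (y2 - y1) / (x2 - x1) = (41) / (18) mod 43 = 19
x3 = s^2 - x1 - x2 mod 43 = 19^2 - 3 - 21 = 36
y3 = s (x1 - x3) - y1 mod 43 = 19 * (3 - 36) - 3 = 15

P + Q = (36, 15)


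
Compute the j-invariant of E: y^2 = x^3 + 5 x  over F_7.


Delta = -16(4 a^3 + 27 b^2) mod 7 = 1
-1728 * (4 a)^3 = -1728 * (4*5)^3 mod 7 = 6
j = 6 * 1^(-1) mod 7 = 6

j = 6 (mod 7)


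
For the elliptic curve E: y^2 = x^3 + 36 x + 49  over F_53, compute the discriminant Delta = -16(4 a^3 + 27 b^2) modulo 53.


4 a^3 + 27 b^2 = 4*36^3 + 27*49^2 = 186624 + 64827 = 251451
Delta = -16 * (251451) = -4023216
Delta mod 53 = 14

Delta = 14 (mod 53)


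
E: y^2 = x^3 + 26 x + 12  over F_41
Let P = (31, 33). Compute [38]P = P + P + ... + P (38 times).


k = 38 = 100110_2 (binary, LSB first: 011001)
Double-and-add from P = (31, 33):
  bit 0 = 0: acc unchanged = O
  bit 1 = 1: acc = O + (4, 37) = (4, 37)
  bit 2 = 1: acc = (4, 37) + (34, 15) = (7, 39)
  bit 3 = 0: acc unchanged = (7, 39)
  bit 4 = 0: acc unchanged = (7, 39)
  bit 5 = 1: acc = (7, 39) + (10, 40) = (15, 13)

38P = (15, 13)


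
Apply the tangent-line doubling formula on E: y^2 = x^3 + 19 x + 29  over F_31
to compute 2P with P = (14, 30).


Doubling: s = (3 x1^2 + a) / (2 y1)
s = (3*14^2 + 19) / (2*30) mod 31 = 22
x3 = s^2 - 2 x1 mod 31 = 22^2 - 2*14 = 22
y3 = s (x1 - x3) - y1 mod 31 = 22 * (14 - 22) - 30 = 11

2P = (22, 11)


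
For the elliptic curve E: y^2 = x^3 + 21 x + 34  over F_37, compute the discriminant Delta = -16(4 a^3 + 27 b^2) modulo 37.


4 a^3 + 27 b^2 = 4*21^3 + 27*34^2 = 37044 + 31212 = 68256
Delta = -16 * (68256) = -1092096
Delta mod 37 = 33

Delta = 33 (mod 37)


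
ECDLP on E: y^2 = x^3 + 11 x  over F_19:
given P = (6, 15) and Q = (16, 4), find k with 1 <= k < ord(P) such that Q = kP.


Enumerate multiples of P until we hit Q = (16, 4):
  1P = (6, 15)
  2P = (16, 15)
  3P = (16, 4)
Match found at i = 3.

k = 3


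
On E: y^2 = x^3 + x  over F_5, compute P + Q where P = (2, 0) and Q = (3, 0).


P != Q, so use the chord formula.
s = (y2 - y1) / (x2 - x1) = (0) / (1) mod 5 = 0
x3 = s^2 - x1 - x2 mod 5 = 0^2 - 2 - 3 = 0
y3 = s (x1 - x3) - y1 mod 5 = 0 * (2 - 0) - 0 = 0

P + Q = (0, 0)


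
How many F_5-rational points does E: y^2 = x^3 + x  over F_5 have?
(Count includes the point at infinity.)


For each x in F_5, count y with y^2 = x^3 + 1 x + 0 mod 5:
  x = 0: RHS = 0, y in [0]  -> 1 point(s)
  x = 2: RHS = 0, y in [0]  -> 1 point(s)
  x = 3: RHS = 0, y in [0]  -> 1 point(s)
Affine points: 3. Add the point at infinity: total = 4.

#E(F_5) = 4


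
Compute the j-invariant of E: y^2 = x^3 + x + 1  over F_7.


Delta = -16(4 a^3 + 27 b^2) mod 7 = 1
-1728 * (4 a)^3 = -1728 * (4*1)^3 mod 7 = 1
j = 1 * 1^(-1) mod 7 = 1

j = 1 (mod 7)


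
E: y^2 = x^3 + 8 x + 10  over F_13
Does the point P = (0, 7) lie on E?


Check whether y^2 = x^3 + 8 x + 10 (mod 13) for (x, y) = (0, 7).
LHS: y^2 = 7^2 mod 13 = 10
RHS: x^3 + 8 x + 10 = 0^3 + 8*0 + 10 mod 13 = 10
LHS = RHS

Yes, on the curve


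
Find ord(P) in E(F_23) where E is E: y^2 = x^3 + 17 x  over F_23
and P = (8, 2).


Compute successive multiples of P until we hit O:
  1P = (8, 2)
  2P = (13, 7)
  3P = (3, 3)
  4P = (1, 15)
  5P = (9, 13)
  6P = (12, 0)
  7P = (9, 10)
  8P = (1, 8)
  ... (continuing to 12P)
  12P = O

ord(P) = 12


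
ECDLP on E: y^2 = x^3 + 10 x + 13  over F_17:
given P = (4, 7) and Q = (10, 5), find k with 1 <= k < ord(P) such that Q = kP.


Enumerate multiples of P until we hit Q = (10, 5):
  1P = (4, 7)
  2P = (5, 1)
  3P = (10, 12)
  4P = (7, 16)
  5P = (15, 11)
  6P = (6, 0)
  7P = (15, 6)
  8P = (7, 1)
  9P = (10, 5)
Match found at i = 9.

k = 9


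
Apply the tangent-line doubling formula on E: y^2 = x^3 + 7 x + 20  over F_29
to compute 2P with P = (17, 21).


Doubling: s = (3 x1^2 + a) / (2 y1)
s = (3*17^2 + 7) / (2*21) mod 29 = 7
x3 = s^2 - 2 x1 mod 29 = 7^2 - 2*17 = 15
y3 = s (x1 - x3) - y1 mod 29 = 7 * (17 - 15) - 21 = 22

2P = (15, 22)


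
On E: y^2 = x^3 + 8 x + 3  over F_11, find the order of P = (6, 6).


Compute successive multiples of P until we hit O:
  1P = (6, 6)
  2P = (2, 7)
  3P = (1, 1)
  4P = (5, 6)
  5P = (0, 5)
  6P = (9, 10)
  7P = (10, 7)
  8P = (4, 0)
  ... (continuing to 16P)
  16P = O

ord(P) = 16


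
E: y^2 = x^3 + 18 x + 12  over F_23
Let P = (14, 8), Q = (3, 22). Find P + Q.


P != Q, so use the chord formula.
s = (y2 - y1) / (x2 - x1) = (14) / (12) mod 23 = 5
x3 = s^2 - x1 - x2 mod 23 = 5^2 - 14 - 3 = 8
y3 = s (x1 - x3) - y1 mod 23 = 5 * (14 - 8) - 8 = 22

P + Q = (8, 22)


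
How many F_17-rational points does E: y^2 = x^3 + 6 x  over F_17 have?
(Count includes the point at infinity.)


For each x in F_17, count y with y^2 = x^3 + 6 x + 0 mod 17:
  x = 0: RHS = 0, y in [0]  -> 1 point(s)
  x = 5: RHS = 2, y in [6, 11]  -> 2 point(s)
  x = 8: RHS = 16, y in [4, 13]  -> 2 point(s)
  x = 9: RHS = 1, y in [1, 16]  -> 2 point(s)
  x = 12: RHS = 15, y in [7, 10]  -> 2 point(s)
Affine points: 9. Add the point at infinity: total = 10.

#E(F_17) = 10


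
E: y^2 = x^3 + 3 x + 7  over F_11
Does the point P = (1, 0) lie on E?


Check whether y^2 = x^3 + 3 x + 7 (mod 11) for (x, y) = (1, 0).
LHS: y^2 = 0^2 mod 11 = 0
RHS: x^3 + 3 x + 7 = 1^3 + 3*1 + 7 mod 11 = 0
LHS = RHS

Yes, on the curve


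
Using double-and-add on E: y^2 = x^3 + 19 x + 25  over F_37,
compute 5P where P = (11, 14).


k = 5 = 101_2 (binary, LSB first: 101)
Double-and-add from P = (11, 14):
  bit 0 = 1: acc = O + (11, 14) = (11, 14)
  bit 1 = 0: acc unchanged = (11, 14)
  bit 2 = 1: acc = (11, 14) + (13, 29) = (23, 7)

5P = (23, 7)


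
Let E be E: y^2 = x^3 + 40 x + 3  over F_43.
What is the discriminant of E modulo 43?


4 a^3 + 27 b^2 = 4*40^3 + 27*3^2 = 256000 + 243 = 256243
Delta = -16 * (256243) = -4099888
Delta mod 43 = 33

Delta = 33 (mod 43)


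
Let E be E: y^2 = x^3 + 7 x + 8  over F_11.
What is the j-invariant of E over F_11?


Delta = -16(4 a^3 + 27 b^2) mod 11 = 10
-1728 * (4 a)^3 = -1728 * (4*7)^3 mod 11 = 4
j = 4 * 10^(-1) mod 11 = 7

j = 7 (mod 11)


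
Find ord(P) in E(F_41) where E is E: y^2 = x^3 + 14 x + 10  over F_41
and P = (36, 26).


Compute successive multiples of P until we hit O:
  1P = (36, 26)
  2P = (6, 8)
  3P = (1, 36)
  4P = (25, 6)
  5P = (26, 22)
  6P = (30, 1)
  7P = (14, 11)
  8P = (9, 39)
  ... (continuing to 26P)
  26P = O

ord(P) = 26


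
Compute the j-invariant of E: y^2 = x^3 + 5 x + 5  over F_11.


Delta = -16(4 a^3 + 27 b^2) mod 11 = 10
-1728 * (4 a)^3 = -1728 * (4*5)^3 mod 11 = 8
j = 8 * 10^(-1) mod 11 = 3

j = 3 (mod 11)


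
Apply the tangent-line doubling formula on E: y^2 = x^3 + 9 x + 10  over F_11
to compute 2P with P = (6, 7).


Doubling: s = (3 x1^2 + a) / (2 y1)
s = (3*6^2 + 9) / (2*7) mod 11 = 6
x3 = s^2 - 2 x1 mod 11 = 6^2 - 2*6 = 2
y3 = s (x1 - x3) - y1 mod 11 = 6 * (6 - 2) - 7 = 6

2P = (2, 6)


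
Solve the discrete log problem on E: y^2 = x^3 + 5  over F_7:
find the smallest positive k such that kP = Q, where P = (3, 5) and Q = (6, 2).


Enumerate multiples of P until we hit Q = (6, 2):
  1P = (3, 5)
  2P = (5, 5)
  3P = (6, 2)
Match found at i = 3.

k = 3
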